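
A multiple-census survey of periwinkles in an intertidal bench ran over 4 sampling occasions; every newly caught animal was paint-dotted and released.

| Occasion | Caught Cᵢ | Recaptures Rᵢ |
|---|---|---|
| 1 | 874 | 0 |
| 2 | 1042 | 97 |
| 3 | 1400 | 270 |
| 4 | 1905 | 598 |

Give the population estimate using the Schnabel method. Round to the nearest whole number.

Marked at large before each occasion: Mᵢ = Σⱼ<ᵢ (Cⱼ − Rⱼ) → M1=0, M2=874, M3=1819, M4=2949
Σ MᵢCᵢ = 0·874 + 874·1042 + 1819·1400 + 2949·1905 = 0 + 910708 + 2546600 + 5617845 = 9075153
Σ Rᵢ = 0 + 97 + 270 + 598 = 965
N̂ = 9075153 / 965 ≈ 9404.3 → 9404

N ≈ 9404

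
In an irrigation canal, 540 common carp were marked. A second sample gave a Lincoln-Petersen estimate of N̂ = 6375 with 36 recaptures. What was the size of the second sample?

C = 425

From N = M·C/R: C = N·R / M = 6375·36 / 540 = 229500 / 540 = 425.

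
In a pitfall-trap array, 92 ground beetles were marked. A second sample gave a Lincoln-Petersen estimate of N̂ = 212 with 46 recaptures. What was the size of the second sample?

C = 106

From N = M·C/R: C = N·R / M = 212·46 / 92 = 9752 / 92 = 106.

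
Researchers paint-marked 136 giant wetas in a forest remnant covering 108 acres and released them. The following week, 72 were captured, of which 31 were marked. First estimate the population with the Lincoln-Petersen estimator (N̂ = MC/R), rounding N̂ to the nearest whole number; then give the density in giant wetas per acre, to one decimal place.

density ≈ 2.9 giant wetas per acre

N̂ = 136·72/31 = 9792/31 ≈ 315.9 → 316
Density = N̂ / area = 316 / 108 ≈ 2.93 → 2.9 per acre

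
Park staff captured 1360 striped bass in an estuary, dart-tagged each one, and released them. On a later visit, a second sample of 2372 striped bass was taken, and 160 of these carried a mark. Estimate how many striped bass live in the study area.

Lincoln-Petersen assumes M/N = R/C, so N = M·C / R.
N = (1360 × 2372) / 160 = 3225920 / 160 = 20162

N = 20,162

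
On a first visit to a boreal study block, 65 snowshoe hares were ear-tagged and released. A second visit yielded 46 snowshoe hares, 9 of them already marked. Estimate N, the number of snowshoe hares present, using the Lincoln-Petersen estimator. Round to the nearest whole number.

N ≈ 332

The marked fraction in the recapture sample should equal the marked fraction in the population: 9/46 = 65/N.
N = (65 × 46) / 9 = 2990 / 9 ≈ 332.2 → 332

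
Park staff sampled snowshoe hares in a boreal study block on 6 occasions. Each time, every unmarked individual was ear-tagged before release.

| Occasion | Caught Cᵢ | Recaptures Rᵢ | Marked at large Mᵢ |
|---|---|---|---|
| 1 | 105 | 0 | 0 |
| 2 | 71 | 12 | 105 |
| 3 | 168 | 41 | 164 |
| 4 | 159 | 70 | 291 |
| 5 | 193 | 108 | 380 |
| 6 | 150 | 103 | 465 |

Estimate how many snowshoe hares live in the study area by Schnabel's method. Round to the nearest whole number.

Σ MᵢCᵢ = 0·105 + 105·71 + 164·168 + 291·159 + 380·193 + 465·150 = 0 + 7455 + 27552 + 46269 + 73340 + 69750 = 224366
Σ Rᵢ = 0 + 12 + 41 + 70 + 108 + 103 = 334
N̂ = 224366 / 334 ≈ 671.8 → 672

N ≈ 672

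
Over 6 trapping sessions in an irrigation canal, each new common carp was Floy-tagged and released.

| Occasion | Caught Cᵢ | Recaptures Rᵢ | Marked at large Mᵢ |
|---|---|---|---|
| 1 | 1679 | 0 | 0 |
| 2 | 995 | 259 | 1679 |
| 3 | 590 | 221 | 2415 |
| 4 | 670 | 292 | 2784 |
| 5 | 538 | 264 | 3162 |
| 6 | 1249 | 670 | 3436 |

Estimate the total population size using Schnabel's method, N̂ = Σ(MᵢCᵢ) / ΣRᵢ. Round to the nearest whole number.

N ≈ 6421

Σ MᵢCᵢ = 0·1679 + 1679·995 + 2415·590 + 2784·670 + 3162·538 + 3436·1249 = 0 + 1670605 + 1424850 + 1865280 + 1701156 + 4291564 = 10953455
Σ Rᵢ = 0 + 259 + 221 + 292 + 264 + 670 = 1706
N̂ = 10953455 / 1706 ≈ 6420.5 → 6421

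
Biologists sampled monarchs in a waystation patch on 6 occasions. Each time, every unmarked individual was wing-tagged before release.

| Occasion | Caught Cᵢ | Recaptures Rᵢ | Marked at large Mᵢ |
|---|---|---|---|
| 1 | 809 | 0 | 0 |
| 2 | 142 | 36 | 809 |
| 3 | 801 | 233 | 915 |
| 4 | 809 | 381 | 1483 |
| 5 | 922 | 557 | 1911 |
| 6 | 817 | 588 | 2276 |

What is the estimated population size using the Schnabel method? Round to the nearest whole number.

N ≈ 3158

Σ MᵢCᵢ = 0·809 + 809·142 + 915·801 + 1483·809 + 1911·922 + 2276·817 = 0 + 114878 + 732915 + 1199747 + 1761942 + 1859492 = 5668974
Σ Rᵢ = 0 + 36 + 233 + 381 + 557 + 588 = 1795
N̂ = 5668974 / 1795 ≈ 3158.2 → 3158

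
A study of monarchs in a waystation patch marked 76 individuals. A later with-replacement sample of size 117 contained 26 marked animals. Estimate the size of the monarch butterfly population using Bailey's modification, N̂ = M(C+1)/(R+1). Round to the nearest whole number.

N̂ = 76·(117+1)/(26+1) = 76·118/27 = 8968/27 ≈ 332.1 → 332

N ≈ 332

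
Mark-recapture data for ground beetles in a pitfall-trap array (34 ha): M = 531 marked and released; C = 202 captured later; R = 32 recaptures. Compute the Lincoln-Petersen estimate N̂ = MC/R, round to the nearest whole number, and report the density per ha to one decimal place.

density ≈ 98.6 ground beetles per ha

N̂ = 531·202/32 = 107262/32 ≈ 3351.9 → 3352
Density = N̂ / area = 3352 / 34 ≈ 98.59 → 98.6 per ha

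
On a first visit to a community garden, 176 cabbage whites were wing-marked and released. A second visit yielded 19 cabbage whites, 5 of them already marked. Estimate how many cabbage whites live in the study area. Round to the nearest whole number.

N = (176 × 19) / 5 = 3344 / 5 ≈ 668.8 → 669

N ≈ 669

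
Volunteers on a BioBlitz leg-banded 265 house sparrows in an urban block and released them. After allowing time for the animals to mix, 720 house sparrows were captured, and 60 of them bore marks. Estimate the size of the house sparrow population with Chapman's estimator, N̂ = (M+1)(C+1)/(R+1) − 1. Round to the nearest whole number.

N ≈ 3143

N̂ = (265+1)(720+1)/(60+1) − 1 = 266·721/61 − 1
= 191786/61 − 1 ≈ 3144.0 − 1 ≈ 3143.0 → 3143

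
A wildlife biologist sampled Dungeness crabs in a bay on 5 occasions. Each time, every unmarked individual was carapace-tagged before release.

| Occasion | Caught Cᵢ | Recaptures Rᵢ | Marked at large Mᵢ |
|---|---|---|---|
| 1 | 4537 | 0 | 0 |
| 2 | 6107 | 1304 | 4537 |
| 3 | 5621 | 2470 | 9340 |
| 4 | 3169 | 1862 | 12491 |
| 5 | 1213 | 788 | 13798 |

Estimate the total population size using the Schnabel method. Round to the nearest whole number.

N ≈ 21,253

Σ MᵢCᵢ = 0·4537 + 4537·6107 + 9340·5621 + 12491·3169 + 13798·1213 = 0 + 27707459 + 52500140 + 39583979 + 16736974 = 136528552
Σ Rᵢ = 0 + 1304 + 2470 + 1862 + 788 = 6424
N̂ = 136528552 / 6424 ≈ 21252.9 → 21253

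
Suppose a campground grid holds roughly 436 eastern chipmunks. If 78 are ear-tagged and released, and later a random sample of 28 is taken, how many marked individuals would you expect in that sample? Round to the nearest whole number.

Expected recaptures E[R] = M·C / N.
E[R] = 78 × 28 / 436 = 2184 / 436 ≈ 5.0 → 5

expected recaptures ≈ 5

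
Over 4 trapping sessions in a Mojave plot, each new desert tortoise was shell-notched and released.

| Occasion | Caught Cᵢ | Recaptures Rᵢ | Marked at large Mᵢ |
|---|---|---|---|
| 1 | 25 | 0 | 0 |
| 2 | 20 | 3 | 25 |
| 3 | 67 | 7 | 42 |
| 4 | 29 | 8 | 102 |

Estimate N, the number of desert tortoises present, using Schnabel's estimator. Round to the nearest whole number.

Σ MᵢCᵢ = 0·25 + 25·20 + 42·67 + 102·29 = 0 + 500 + 2814 + 2958 = 6272
Σ Rᵢ = 0 + 3 + 7 + 8 = 18
N̂ = 6272 / 18 ≈ 348.4 → 348

N ≈ 348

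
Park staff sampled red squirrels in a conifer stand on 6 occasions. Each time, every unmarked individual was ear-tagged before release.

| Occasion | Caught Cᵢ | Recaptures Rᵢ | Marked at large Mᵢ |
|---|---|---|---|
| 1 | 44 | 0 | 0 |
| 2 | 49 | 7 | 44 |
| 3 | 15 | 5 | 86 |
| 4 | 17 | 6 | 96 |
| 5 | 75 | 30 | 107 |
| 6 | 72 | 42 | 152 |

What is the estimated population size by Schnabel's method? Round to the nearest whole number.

N ≈ 267

Σ MᵢCᵢ = 0·44 + 44·49 + 86·15 + 96·17 + 107·75 + 152·72 = 0 + 2156 + 1290 + 1632 + 8025 + 10944 = 24047
Σ Rᵢ = 0 + 7 + 5 + 6 + 30 + 42 = 90
N̂ = 24047 / 90 ≈ 267.2 → 267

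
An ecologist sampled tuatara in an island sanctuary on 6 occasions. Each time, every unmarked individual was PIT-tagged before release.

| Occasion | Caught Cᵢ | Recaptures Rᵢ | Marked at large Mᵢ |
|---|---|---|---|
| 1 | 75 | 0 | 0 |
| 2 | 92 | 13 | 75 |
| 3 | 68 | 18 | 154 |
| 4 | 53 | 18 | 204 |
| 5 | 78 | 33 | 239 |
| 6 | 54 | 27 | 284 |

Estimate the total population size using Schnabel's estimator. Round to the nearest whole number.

Σ MᵢCᵢ = 0·75 + 75·92 + 154·68 + 204·53 + 239·78 + 284·54 = 0 + 6900 + 10472 + 10812 + 18642 + 15336 = 62162
Σ Rᵢ = 0 + 13 + 18 + 18 + 33 + 27 = 109
N̂ = 62162 / 109 ≈ 570.3 → 570

N ≈ 570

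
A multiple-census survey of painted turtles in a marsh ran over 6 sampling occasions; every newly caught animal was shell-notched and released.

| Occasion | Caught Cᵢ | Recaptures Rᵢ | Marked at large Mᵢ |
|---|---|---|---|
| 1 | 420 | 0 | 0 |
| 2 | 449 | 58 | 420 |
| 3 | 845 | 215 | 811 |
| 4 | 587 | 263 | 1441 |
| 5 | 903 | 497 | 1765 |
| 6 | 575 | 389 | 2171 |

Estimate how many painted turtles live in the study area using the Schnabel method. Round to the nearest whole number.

N ≈ 3208

Σ MᵢCᵢ = 0·420 + 420·449 + 811·845 + 1441·587 + 1765·903 + 2171·575 = 0 + 188580 + 685295 + 845867 + 1593795 + 1248325 = 4561862
Σ Rᵢ = 0 + 58 + 215 + 263 + 497 + 389 = 1422
N̂ = 4561862 / 1422 ≈ 3208.1 → 3208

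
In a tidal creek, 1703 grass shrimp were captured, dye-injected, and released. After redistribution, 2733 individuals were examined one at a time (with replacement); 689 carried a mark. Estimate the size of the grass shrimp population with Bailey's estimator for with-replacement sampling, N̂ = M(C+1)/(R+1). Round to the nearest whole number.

N ≈ 6748

N̂ = 1703·(2733+1)/(689+1) = 1703·2734/690 = 4656002/690 ≈ 6747.8 → 6748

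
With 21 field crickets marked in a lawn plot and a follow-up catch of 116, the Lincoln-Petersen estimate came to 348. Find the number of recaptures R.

R = 7

From N = M·C/R: R = M·C / N = 21·116 / 348 = 2436 / 348 = 7.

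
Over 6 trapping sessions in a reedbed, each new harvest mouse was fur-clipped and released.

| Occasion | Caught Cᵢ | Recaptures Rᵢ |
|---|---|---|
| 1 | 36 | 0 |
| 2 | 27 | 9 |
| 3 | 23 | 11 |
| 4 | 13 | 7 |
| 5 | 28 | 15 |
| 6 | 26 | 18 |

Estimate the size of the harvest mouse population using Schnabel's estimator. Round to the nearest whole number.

Marked at large before each occasion: Mᵢ = Σⱼ<ᵢ (Cⱼ − Rⱼ) → M1=0, M2=36, M3=54, M4=66, M5=72, M6=85
Σ MᵢCᵢ = 0·36 + 36·27 + 54·23 + 66·13 + 72·28 + 85·26 = 0 + 972 + 1242 + 858 + 2016 + 2210 = 7298
Σ Rᵢ = 0 + 9 + 11 + 7 + 15 + 18 = 60
N̂ = 7298 / 60 ≈ 121.6 → 122

N ≈ 122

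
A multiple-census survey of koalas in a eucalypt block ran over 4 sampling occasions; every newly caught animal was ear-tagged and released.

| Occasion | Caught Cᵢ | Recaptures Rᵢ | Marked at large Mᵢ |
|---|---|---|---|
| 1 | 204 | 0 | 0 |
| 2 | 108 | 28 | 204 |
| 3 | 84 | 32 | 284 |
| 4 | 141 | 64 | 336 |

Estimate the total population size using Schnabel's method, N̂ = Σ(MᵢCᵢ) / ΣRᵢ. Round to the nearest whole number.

Σ MᵢCᵢ = 0·204 + 204·108 + 284·84 + 336·141 = 0 + 22032 + 23856 + 47376 = 93264
Σ Rᵢ = 0 + 28 + 32 + 64 = 124
N̂ = 93264 / 124 ≈ 752.1 → 752

N ≈ 752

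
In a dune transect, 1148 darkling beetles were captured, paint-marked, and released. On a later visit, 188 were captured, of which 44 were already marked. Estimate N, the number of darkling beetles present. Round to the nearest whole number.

N = (1148 × 188) / 44 = 215824 / 44 ≈ 4905.1 → 4905

N ≈ 4905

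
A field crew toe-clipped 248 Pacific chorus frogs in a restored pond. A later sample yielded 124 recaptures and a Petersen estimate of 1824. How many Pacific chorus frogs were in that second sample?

C = 912

From N = M·C/R: C = N·R / M = 1824·124 / 248 = 226176 / 248 = 912.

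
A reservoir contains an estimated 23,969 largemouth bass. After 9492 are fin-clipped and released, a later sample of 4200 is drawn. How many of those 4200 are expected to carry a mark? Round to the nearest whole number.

Expected recaptures E[R] = M·C / N.
E[R] = 9492 × 4200 / 23969 = 39866400 / 23969 ≈ 1663.2 → 1663

expected recaptures ≈ 1663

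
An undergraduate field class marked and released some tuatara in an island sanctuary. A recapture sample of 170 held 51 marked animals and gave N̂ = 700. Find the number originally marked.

From N = M·C/R: M = N·R / C = 700·51 / 170 = 35700 / 170 = 210.

M = 210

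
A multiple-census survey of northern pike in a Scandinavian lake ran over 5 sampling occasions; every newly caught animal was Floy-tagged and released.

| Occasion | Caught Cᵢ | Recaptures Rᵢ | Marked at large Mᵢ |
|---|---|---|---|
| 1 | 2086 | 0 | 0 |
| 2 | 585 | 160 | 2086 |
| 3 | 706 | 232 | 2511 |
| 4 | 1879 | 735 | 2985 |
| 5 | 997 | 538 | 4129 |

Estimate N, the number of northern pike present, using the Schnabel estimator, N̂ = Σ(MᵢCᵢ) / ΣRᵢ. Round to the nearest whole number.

N ≈ 7639

Σ MᵢCᵢ = 0·2086 + 2086·585 + 2511·706 + 2985·1879 + 4129·997 = 0 + 1220310 + 1772766 + 5608815 + 4116613 = 12718504
Σ Rᵢ = 0 + 160 + 232 + 735 + 538 = 1665
N̂ = 12718504 / 1665 ≈ 7638.7 → 7639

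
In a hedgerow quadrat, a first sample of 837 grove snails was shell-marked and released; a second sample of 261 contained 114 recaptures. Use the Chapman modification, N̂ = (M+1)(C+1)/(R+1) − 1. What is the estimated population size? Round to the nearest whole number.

N ≈ 1908

N̂ = (837+1)(261+1)/(114+1) − 1 = 838·262/115 − 1
= 219556/115 − 1 ≈ 1909.2 − 1 ≈ 1908.2 → 1908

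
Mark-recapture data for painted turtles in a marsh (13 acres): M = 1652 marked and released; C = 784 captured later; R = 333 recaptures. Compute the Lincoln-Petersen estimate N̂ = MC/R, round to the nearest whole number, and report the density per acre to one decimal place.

density ≈ 299.2 painted turtles per acre

N̂ = 1652·784/333 = 1295168/333 ≈ 3889.4 → 3889
Density = N̂ / area = 3889 / 13 ≈ 299.15 → 299.2 per acre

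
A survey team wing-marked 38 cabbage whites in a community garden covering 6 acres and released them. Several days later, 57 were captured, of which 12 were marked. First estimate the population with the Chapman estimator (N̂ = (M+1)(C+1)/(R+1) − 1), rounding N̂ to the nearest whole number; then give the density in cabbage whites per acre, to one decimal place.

density ≈ 28.8 cabbage whites per acre

N̂ = 39·58/13 − 1 = 2262/13 − 1 = 173
Density = N̂ / area = 173 / 6 ≈ 28.83 → 28.8 per acre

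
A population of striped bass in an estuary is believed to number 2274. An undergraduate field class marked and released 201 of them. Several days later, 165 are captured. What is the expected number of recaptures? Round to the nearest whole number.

expected recaptures ≈ 15

The marked fraction of the population is 201/2274, so in a sample of 165 expect C·(M/N) marked.
E[R] = 201 × 165 / 2274 = 33165 / 2274 ≈ 14.6 → 15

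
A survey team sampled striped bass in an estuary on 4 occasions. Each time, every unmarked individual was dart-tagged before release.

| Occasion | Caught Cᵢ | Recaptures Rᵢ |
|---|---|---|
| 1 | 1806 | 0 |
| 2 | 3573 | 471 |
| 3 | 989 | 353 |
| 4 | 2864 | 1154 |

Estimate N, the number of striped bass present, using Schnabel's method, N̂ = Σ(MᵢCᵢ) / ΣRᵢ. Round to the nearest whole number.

Marked at large before each occasion: Mᵢ = Σⱼ<ᵢ (Cⱼ − Rⱼ) → M1=0, M2=1806, M3=4908, M4=5544
Σ MᵢCᵢ = 0·1806 + 1806·3573 + 4908·989 + 5544·2864 = 0 + 6452838 + 4854012 + 15878016 = 27184866
Σ Rᵢ = 0 + 471 + 353 + 1154 = 1978
N̂ = 27184866 / 1978 ≈ 13743.6 → 13744

N ≈ 13,744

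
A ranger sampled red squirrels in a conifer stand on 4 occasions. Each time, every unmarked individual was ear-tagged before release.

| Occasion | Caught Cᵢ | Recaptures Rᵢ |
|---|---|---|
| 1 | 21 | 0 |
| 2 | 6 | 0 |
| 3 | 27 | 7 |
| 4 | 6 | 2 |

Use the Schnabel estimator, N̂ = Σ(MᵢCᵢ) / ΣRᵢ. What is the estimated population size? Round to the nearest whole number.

Marked at large before each occasion: Mᵢ = Σⱼ<ᵢ (Cⱼ − Rⱼ) → M1=0, M2=21, M3=27, M4=47
Σ MᵢCᵢ = 0·21 + 21·6 + 27·27 + 47·6 = 0 + 126 + 729 + 282 = 1137
Σ Rᵢ = 0 + 0 + 7 + 2 = 9
N̂ = 1137 / 9 ≈ 126.3 → 126

N ≈ 126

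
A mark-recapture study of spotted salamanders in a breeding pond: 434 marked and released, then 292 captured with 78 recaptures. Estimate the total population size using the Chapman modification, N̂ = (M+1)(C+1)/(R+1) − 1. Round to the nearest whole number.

N ≈ 1612

N̂ = (434+1)(292+1)/(78+1) − 1 = 435·293/79 − 1
= 127455/79 − 1 ≈ 1613.4 − 1 ≈ 1612.4 → 1612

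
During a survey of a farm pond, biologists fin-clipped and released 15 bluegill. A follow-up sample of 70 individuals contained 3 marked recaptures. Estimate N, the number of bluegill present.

If marked individuals mix randomly, R/C ≈ M/N, giving N ≈ M·C/R.
N = (15 × 70) / 3 = 1050 / 3 = 350

N = 350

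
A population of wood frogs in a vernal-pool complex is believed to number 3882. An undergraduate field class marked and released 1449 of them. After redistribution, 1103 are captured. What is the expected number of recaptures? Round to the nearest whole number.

Expected recaptures E[R] = M·C / N.
E[R] = 1449 × 1103 / 3882 = 1598247 / 3882 ≈ 411.7 → 412

expected recaptures ≈ 412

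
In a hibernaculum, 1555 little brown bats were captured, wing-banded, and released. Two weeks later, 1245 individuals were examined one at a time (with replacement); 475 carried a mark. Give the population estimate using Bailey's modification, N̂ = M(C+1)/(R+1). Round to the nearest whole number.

N̂ = 1555·(1245+1)/(475+1) = 1555·1246/476 = 1937530/476 ≈ 4070.4 → 4070

N ≈ 4070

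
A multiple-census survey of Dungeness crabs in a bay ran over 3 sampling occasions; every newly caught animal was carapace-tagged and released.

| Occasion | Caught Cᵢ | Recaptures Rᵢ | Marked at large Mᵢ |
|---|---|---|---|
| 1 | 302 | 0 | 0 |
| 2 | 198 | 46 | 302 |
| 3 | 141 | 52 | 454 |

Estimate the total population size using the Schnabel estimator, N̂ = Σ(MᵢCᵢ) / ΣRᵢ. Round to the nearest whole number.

N ≈ 1263

Σ MᵢCᵢ = 0·302 + 302·198 + 454·141 = 0 + 59796 + 64014 = 123810
Σ Rᵢ = 0 + 46 + 52 = 98
N̂ = 123810 / 98 ≈ 1263.4 → 1263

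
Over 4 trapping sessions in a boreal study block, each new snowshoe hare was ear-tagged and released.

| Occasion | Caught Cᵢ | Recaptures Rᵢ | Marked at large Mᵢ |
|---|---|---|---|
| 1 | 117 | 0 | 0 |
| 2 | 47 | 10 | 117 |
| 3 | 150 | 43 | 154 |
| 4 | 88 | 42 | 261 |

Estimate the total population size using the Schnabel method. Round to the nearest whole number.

N ≈ 543

Σ MᵢCᵢ = 0·117 + 117·47 + 154·150 + 261·88 = 0 + 5499 + 23100 + 22968 = 51567
Σ Rᵢ = 0 + 10 + 43 + 42 = 95
N̂ = 51567 / 95 ≈ 542.8 → 543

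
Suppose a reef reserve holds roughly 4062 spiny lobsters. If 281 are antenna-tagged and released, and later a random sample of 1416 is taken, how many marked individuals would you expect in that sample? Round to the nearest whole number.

Expected recaptures E[R] = M·C / N.
E[R] = 281 × 1416 / 4062 = 397896 / 4062 ≈ 98.0 → 98

expected recaptures ≈ 98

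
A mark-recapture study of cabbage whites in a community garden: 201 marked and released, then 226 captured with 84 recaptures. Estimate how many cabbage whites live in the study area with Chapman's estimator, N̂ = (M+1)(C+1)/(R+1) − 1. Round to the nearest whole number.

N ≈ 538

N̂ = (201+1)(226+1)/(84+1) − 1 = 202·227/85 − 1
= 45854/85 − 1 ≈ 539.46 − 1 ≈ 538.46 → 538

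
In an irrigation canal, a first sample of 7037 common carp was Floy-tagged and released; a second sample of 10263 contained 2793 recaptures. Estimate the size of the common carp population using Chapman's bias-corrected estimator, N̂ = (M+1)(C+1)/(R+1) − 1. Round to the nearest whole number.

N ≈ 25,854

N̂ = (7037+1)(10263+1)/(2793+1) − 1 = 7038·10264/2794 − 1
= 72238032/2794 − 1 ≈ 25854.7 − 1 ≈ 25853.7 → 25854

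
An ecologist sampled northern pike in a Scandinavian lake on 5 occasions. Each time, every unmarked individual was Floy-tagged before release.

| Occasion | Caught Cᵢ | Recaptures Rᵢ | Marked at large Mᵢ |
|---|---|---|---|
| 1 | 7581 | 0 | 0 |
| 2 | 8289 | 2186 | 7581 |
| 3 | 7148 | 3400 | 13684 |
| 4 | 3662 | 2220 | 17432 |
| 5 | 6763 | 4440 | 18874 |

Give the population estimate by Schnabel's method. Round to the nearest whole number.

Σ MᵢCᵢ = 0·7581 + 7581·8289 + 13684·7148 + 17432·3662 + 18874·6763 = 0 + 62838909 + 97813232 + 63835984 + 127644862 = 352132987
Σ Rᵢ = 0 + 2186 + 3400 + 2220 + 4440 = 12246
N̂ = 352132987 / 12246 ≈ 28754.9 → 28755

N ≈ 28,755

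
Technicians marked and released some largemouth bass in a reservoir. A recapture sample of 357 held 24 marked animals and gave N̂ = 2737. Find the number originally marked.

From N = M·C/R: M = N·R / C = 2737·24 / 357 = 65688 / 357 = 184.

M = 184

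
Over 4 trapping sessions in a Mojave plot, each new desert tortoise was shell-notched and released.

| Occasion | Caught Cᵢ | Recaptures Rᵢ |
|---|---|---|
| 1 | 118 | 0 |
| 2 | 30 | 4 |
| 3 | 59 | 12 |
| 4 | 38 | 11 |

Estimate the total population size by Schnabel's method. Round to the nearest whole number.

Marked at large before each occasion: Mᵢ = Σⱼ<ᵢ (Cⱼ − Rⱼ) → M1=0, M2=118, M3=144, M4=191
Σ MᵢCᵢ = 0·118 + 118·30 + 144·59 + 191·38 = 0 + 3540 + 8496 + 7258 = 19294
Σ Rᵢ = 0 + 4 + 12 + 11 = 27
N̂ = 19294 / 27 ≈ 714.6 → 715

N ≈ 715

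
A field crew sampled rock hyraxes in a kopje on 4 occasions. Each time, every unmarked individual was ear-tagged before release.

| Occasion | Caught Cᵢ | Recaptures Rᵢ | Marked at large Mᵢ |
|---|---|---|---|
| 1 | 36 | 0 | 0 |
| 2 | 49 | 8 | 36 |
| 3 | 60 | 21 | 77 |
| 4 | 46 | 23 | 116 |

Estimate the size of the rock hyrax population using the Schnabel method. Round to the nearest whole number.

Σ MᵢCᵢ = 0·36 + 36·49 + 77·60 + 116·46 = 0 + 1764 + 4620 + 5336 = 11720
Σ Rᵢ = 0 + 8 + 21 + 23 = 52
N̂ = 11720 / 52 ≈ 225.4 → 225

N ≈ 225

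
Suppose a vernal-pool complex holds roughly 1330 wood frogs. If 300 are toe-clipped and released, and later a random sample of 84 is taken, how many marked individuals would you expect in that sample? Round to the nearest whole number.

Expected recaptures E[R] = M·C / N.
E[R] = 300 × 84 / 1330 = 25200 / 1330 ≈ 18.9 → 19

expected recaptures ≈ 19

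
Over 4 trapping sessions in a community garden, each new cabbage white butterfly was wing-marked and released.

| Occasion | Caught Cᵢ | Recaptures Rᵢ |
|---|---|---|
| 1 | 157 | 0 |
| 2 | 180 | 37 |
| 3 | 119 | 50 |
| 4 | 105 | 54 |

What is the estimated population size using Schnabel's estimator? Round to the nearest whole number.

N ≈ 728

Marked at large before each occasion: Mᵢ = Σⱼ<ᵢ (Cⱼ − Rⱼ) → M1=0, M2=157, M3=300, M4=369
Σ MᵢCᵢ = 0·157 + 157·180 + 300·119 + 369·105 = 0 + 28260 + 35700 + 38745 = 102705
Σ Rᵢ = 0 + 37 + 50 + 54 = 141
N̂ = 102705 / 141 ≈ 728.4 → 728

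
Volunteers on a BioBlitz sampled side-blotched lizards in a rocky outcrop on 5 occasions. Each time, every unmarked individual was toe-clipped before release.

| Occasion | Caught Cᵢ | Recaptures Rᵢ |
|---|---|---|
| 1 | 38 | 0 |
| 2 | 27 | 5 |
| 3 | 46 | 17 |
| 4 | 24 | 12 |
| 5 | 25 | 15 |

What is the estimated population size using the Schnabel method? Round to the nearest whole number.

Marked at large before each occasion: Mᵢ = Σⱼ<ᵢ (Cⱼ − Rⱼ) → M1=0, M2=38, M3=60, M4=89, M5=101
Σ MᵢCᵢ = 0·38 + 38·27 + 60·46 + 89·24 + 101·25 = 0 + 1026 + 2760 + 2136 + 2525 = 8447
Σ Rᵢ = 0 + 5 + 17 + 12 + 15 = 49
N̂ = 8447 / 49 ≈ 172.4 → 172

N ≈ 172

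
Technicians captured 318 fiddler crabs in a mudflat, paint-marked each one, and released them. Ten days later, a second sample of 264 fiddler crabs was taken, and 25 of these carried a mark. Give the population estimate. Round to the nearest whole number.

The marked fraction in the recapture sample should equal the marked fraction in the population: 25/264 = 318/N.
N = (318 × 264) / 25 = 83952 / 25 ≈ 3358.1 → 3358

N ≈ 3358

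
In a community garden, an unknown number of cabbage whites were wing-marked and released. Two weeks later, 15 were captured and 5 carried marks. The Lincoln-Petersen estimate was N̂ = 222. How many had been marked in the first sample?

From N = M·C/R: M = N·R / C = 222·5 / 15 = 1110 / 15 = 74.

M = 74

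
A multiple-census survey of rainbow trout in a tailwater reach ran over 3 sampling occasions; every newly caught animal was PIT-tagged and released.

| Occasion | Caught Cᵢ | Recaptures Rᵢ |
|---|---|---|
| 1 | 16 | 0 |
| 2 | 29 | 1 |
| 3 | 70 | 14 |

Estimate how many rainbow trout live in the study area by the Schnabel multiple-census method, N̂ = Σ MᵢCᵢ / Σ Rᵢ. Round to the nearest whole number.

N ≈ 236

Marked at large before each occasion: Mᵢ = Σⱼ<ᵢ (Cⱼ − Rⱼ) → M1=0, M2=16, M3=44
Σ MᵢCᵢ = 0·16 + 16·29 + 44·70 = 0 + 464 + 3080 = 3544
Σ Rᵢ = 0 + 1 + 14 = 15
N̂ = 3544 / 15 ≈ 236.3 → 236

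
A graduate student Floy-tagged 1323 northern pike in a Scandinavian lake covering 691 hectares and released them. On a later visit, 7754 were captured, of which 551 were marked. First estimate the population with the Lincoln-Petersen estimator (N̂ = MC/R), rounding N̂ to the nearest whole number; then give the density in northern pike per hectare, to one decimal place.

density ≈ 26.9 northern pike per hectare

N̂ = 1323·7754/551 = 10258542/551 ≈ 18618.0 → 18618
Density = N̂ / area = 18618 / 691 ≈ 26.94 → 26.9 per hectare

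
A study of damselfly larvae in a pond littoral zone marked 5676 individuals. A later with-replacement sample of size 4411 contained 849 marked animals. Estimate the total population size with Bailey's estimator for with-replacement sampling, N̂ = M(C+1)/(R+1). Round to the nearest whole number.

N ≈ 29,462

N̂ = 5676·(4411+1)/(849+1) = 5676·4412/850 = 25042512/850 ≈ 29461.8 → 29462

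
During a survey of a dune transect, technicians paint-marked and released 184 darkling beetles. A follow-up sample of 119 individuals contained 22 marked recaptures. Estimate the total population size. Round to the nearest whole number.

N ≈ 995

The marked fraction in the recapture sample should equal the marked fraction in the population: 22/119 = 184/N.
N = (184 × 119) / 22 = 21896 / 22 ≈ 995.3 → 995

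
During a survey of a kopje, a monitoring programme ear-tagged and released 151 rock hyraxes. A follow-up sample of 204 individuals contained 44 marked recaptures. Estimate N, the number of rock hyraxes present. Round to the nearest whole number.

N = (151 × 204) / 44 = 30804 / 44 ≈ 700.1 → 700

N ≈ 700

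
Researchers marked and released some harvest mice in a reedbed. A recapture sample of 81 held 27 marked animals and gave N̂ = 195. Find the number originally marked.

M = 65

From N = M·C/R: M = N·R / C = 195·27 / 81 = 5265 / 81 = 65.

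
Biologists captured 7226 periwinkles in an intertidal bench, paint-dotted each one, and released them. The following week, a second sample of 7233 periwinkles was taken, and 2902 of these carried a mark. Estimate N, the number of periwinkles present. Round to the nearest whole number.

N ≈ 18,010

The marked fraction in the recapture sample should equal the marked fraction in the population: 2902/7233 = 7226/N.
N = (7226 × 7233) / 2902 = 52265658 / 2902 ≈ 18010.2 → 18010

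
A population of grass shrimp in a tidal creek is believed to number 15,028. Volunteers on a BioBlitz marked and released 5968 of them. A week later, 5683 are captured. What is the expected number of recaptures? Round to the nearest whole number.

expected recaptures ≈ 2257

Expected recaptures E[R] = M·C / N.
E[R] = 5968 × 5683 / 15028 = 33916144 / 15028 ≈ 2256.9 → 2257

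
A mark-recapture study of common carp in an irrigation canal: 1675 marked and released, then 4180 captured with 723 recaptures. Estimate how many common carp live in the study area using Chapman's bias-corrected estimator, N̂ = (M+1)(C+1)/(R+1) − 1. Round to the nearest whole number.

N ≈ 9678

N̂ = (1675+1)(4180+1)/(723+1) − 1 = 1676·4181/724 − 1
= 7007356/724 − 1 ≈ 9678.7 − 1 ≈ 9677.7 → 9678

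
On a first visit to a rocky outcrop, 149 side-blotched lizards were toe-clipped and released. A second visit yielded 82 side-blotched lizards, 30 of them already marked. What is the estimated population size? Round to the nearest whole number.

N = (149 × 82) / 30 = 12218 / 30 ≈ 407.3 → 407

N ≈ 407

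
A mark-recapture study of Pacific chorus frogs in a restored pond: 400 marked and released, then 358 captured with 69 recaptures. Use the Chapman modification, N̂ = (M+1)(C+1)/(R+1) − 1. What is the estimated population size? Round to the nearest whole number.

N ≈ 2056

N̂ = (400+1)(358+1)/(69+1) − 1 = 401·359/70 − 1
= 143959/70 − 1 ≈ 2056.6 − 1 ≈ 2055.6 → 2056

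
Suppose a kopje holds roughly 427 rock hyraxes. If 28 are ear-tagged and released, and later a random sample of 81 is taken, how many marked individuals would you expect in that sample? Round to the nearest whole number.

expected recaptures ≈ 5

Expected recaptures E[R] = M·C / N.
E[R] = 28 × 81 / 427 = 2268 / 427 ≈ 5.3 → 5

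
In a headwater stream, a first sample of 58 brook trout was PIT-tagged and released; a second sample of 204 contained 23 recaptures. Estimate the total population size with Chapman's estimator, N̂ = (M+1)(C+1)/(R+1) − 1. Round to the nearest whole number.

N ≈ 503

N̂ = (58+1)(204+1)/(23+1) − 1 = 59·205/24 − 1
= 12095/24 − 1 ≈ 504.0 − 1 ≈ 503.0 → 503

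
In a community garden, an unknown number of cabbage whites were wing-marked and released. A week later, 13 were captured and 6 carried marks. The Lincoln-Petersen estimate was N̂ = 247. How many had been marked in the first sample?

From N = M·C/R: M = N·R / C = 247·6 / 13 = 1482 / 13 = 114.

M = 114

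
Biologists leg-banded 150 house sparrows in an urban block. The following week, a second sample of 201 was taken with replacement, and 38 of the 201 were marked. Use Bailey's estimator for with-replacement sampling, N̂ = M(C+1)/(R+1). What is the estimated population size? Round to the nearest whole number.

N̂ = 150·(201+1)/(38+1) = 150·202/39 = 30300/39 ≈ 776.9 → 777

N ≈ 777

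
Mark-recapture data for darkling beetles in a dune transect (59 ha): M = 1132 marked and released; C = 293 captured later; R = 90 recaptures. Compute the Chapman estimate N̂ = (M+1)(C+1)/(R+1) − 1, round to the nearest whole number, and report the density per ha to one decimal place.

density ≈ 62.0 darkling beetles per ha

N̂ = 1133·294/91 − 1 = 333102/91 − 1 ≈ 3659.46 → 3659
Density = N̂ / area = 3659 / 59 ≈ 62.02 → 62.0 per ha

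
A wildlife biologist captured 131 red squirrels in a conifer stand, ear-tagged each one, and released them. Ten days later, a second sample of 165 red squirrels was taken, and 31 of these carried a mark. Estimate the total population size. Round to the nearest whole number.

Lincoln-Petersen assumes M/N = R/C, so N = M·C / R.
N = (131 × 165) / 31 = 21615 / 31 ≈ 697.3 → 697

N ≈ 697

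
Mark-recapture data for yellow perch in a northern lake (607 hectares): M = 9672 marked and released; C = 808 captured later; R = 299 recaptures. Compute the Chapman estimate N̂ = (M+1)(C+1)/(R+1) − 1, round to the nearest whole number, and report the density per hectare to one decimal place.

density ≈ 43.0 yellow perch per hectare

N̂ = 9673·809/300 − 1 = 7825457/300 − 1 ≈ 26083.9 → 26084
Density = N̂ / area = 26084 / 607 ≈ 42.97 → 43.0 per hectare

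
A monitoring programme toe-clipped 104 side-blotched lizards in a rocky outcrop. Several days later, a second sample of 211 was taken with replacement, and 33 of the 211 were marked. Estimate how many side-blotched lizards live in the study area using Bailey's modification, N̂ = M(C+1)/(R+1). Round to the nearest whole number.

N ≈ 648

N̂ = 104·(211+1)/(33+1) = 104·212/34 = 22048/34 ≈ 648.47 → 648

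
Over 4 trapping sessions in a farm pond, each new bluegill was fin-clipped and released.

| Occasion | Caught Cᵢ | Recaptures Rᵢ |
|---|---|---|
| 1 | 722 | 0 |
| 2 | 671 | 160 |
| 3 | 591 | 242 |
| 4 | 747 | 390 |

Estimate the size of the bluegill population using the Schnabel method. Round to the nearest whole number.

N ≈ 3024

Marked at large before each occasion: Mᵢ = Σⱼ<ᵢ (Cⱼ − Rⱼ) → M1=0, M2=722, M3=1233, M4=1582
Σ MᵢCᵢ = 0·722 + 722·671 + 1233·591 + 1582·747 = 0 + 484462 + 728703 + 1181754 = 2394919
Σ Rᵢ = 0 + 160 + 242 + 390 = 792
N̂ = 2394919 / 792 ≈ 3023.9 → 3024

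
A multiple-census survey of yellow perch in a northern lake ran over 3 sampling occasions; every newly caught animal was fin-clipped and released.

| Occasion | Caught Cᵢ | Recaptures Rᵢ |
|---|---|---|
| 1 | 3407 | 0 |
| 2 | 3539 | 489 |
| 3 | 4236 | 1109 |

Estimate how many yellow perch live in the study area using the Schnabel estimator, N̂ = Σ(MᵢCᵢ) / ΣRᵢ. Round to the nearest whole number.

N ≈ 24,662

Marked at large before each occasion: Mᵢ = Σⱼ<ᵢ (Cⱼ − Rⱼ) → M1=0, M2=3407, M3=6457
Σ MᵢCᵢ = 0·3407 + 3407·3539 + 6457·4236 = 0 + 12057373 + 27351852 = 39409225
Σ Rᵢ = 0 + 489 + 1109 = 1598
N̂ = 39409225 / 1598 ≈ 24661.6 → 24662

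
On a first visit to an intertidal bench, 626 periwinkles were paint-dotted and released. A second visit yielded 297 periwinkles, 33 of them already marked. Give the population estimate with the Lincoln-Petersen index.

N = (626 × 297) / 33 = 185922 / 33 = 5634

N = 5634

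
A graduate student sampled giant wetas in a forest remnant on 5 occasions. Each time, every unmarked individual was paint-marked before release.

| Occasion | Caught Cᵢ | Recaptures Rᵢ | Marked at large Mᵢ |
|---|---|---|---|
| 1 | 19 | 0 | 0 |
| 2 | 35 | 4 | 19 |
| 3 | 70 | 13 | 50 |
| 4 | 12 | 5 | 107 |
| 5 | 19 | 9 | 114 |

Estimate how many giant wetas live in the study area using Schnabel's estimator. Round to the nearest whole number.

N ≈ 246

Σ MᵢCᵢ = 0·19 + 19·35 + 50·70 + 107·12 + 114·19 = 0 + 665 + 3500 + 1284 + 2166 = 7615
Σ Rᵢ = 0 + 4 + 13 + 5 + 9 = 31
N̂ = 7615 / 31 ≈ 245.6 → 246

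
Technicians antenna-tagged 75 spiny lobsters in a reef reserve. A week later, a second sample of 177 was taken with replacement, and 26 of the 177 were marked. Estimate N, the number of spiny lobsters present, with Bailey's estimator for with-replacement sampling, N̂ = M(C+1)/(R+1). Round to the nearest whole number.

N̂ = 75·(177+1)/(26+1) = 75·178/27 = 13350/27 ≈ 494.4 → 494

N ≈ 494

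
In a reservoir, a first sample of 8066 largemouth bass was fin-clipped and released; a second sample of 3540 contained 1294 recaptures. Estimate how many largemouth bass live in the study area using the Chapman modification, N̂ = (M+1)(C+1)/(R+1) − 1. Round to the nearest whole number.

N ≈ 22,057

N̂ = (8066+1)(3540+1)/(1294+1) − 1 = 8067·3541/1295 − 1
= 28565247/1295 − 1 ≈ 22058.1 − 1 ≈ 22057.1 → 22057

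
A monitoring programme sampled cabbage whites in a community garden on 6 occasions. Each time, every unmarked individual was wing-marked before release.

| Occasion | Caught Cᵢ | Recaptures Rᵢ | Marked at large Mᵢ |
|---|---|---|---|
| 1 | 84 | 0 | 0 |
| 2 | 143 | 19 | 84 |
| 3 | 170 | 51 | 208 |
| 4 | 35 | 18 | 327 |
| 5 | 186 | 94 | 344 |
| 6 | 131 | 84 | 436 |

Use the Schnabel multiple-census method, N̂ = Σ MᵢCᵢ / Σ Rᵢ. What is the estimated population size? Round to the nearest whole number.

Σ MᵢCᵢ = 0·84 + 84·143 + 208·170 + 327·35 + 344·186 + 436·131 = 0 + 12012 + 35360 + 11445 + 63984 + 57116 = 179917
Σ Rᵢ = 0 + 19 + 51 + 18 + 94 + 84 = 266
N̂ = 179917 / 266 ≈ 676.4 → 676

N ≈ 676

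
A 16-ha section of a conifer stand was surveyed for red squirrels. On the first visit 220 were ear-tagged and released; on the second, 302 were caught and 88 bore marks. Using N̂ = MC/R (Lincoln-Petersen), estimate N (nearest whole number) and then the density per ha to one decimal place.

N̂ = 220·302/88 = 66440/88 = 755
Density = N̂ / area = 755 / 16 ≈ 47.19 → 47.2 per ha

density ≈ 47.2 red squirrels per ha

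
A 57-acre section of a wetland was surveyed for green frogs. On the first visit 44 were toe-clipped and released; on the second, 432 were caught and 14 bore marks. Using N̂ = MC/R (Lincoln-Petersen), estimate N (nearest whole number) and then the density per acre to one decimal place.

N̂ = 44·432/14 = 19008/14 ≈ 1357.7 → 1358
Density = N̂ / area = 1358 / 57 ≈ 23.82 → 23.8 per acre

density ≈ 23.8 green frogs per acre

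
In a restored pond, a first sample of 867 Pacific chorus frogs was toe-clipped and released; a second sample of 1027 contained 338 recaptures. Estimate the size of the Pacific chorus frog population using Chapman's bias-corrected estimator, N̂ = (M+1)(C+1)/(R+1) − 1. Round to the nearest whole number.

N̂ = (867+1)(1027+1)/(338+1) − 1 = 868·1028/339 − 1
= 892304/339 − 1 ≈ 2632.2 − 1 ≈ 2631.2 → 2631

N ≈ 2631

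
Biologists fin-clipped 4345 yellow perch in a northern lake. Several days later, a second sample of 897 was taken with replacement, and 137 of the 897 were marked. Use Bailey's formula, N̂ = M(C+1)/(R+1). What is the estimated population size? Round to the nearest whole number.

N ≈ 28,274

N̂ = 4345·(897+1)/(137+1) = 4345·898/138 = 3901810/138 ≈ 28274.0 → 28274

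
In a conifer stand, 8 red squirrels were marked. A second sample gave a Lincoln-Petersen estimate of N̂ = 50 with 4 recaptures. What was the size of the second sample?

From N = M·C/R: C = N·R / M = 50·4 / 8 = 200 / 8 = 25.

C = 25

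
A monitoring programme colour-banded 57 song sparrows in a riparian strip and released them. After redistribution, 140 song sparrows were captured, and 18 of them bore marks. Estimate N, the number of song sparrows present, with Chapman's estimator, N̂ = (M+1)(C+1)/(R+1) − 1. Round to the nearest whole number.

N̂ = (57+1)(140+1)/(18+1) − 1 = 58·141/19 − 1
= 8178/19 − 1 ≈ 430.4 − 1 ≈ 429.4 → 429

N ≈ 429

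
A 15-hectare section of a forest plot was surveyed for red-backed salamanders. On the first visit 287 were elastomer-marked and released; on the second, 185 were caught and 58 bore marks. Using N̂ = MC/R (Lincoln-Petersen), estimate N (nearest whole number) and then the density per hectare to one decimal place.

N̂ = 287·185/58 = 53095/58 ≈ 915.4 → 915
Density = N̂ / area = 915 / 15 = 61.0 per hectare

density ≈ 61.0 red-backed salamanders per hectare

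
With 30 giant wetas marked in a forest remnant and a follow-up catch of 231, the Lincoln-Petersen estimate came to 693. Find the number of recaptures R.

R = 10

From N = M·C/R: R = M·C / N = 30·231 / 693 = 6930 / 693 = 10.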